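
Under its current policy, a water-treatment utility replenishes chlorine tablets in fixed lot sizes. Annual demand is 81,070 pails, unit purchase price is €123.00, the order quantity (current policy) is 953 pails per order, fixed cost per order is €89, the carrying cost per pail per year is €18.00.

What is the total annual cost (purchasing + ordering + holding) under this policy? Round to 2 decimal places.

€9,987,758.07

Annual ordering cost = (D/Q)·S = (81,070/953) × 89 = €7,571.07
Annual holding cost  = (Q/2)·H = (953/2) × 18 = €8,577.00
Purchase cost = D·C = 81,070 × 123 = €9,971,610.00
Total = €7,571.07 + €8,577.00 + €9,971,610.00 = €9,987,758.07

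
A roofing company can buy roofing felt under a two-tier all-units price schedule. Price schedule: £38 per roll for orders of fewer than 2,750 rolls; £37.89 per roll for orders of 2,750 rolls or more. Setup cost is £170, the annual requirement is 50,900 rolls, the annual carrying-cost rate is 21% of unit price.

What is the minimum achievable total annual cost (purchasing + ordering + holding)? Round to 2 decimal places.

H₁ = 21%×£38 = £7.9800;  H₂ = 21%×£37.89 = £7.9569
EOQ₁ = √(2×50,900×170/7.9800) = 1,472.64  (< 2,750, feasible at tier 1)
EOQ₂ = √(2×50,900×170/7.9569) = 1,474.78  (< 2,750 → use Q = 2,750 at tier-2 price)
TC(tier 1 (EOQ₁), Q≈1,472.6) = £1,945,951.68
TC(tier 2, Q≈2,750.0) = £1,942,688.28
Minimum at tier 2: £1,942,688.28

£1,942,688.28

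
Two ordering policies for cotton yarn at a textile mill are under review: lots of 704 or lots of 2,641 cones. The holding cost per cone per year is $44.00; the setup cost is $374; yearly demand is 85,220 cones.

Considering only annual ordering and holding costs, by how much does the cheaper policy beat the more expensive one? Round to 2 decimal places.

$9,409.14

Annual cost at Q: ordering D·S/Q plus holding Q·H/2.
TC(704) = (85,220/704)×374 + (704/2)×44 = $60,761.12
TC(2,641) = (85,220/2,641)×374 + (2,641/2)×44 = $70,170.26
|ΔTC| = |$60,761.12 − $70,170.26| = $9,409.14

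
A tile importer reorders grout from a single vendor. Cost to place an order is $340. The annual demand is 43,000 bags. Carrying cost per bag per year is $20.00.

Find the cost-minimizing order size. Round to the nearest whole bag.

Optimal lot size Q* = (2 × 43,000 × $340 / $20)^½ ≈ 1,209.13

1,209 bags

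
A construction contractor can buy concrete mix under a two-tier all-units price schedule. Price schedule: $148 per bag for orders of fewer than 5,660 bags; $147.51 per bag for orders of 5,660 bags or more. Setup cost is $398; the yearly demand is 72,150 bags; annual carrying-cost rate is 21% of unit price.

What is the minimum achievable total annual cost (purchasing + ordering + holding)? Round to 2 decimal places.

H₁ = 21%×$148 = $31.0800;  H₂ = 21%×$147.51 = $30.9771
EOQ₁ = √(2×72,150×398/31.0800) = 1,359.36  (< 5,660, feasible at tier 1)
EOQ₂ = √(2×72,150×398/30.9771) = 1,361.61  (< 5,660 → use Q = 5,660 at tier-2 price)
TC(tier 1 (EOQ₁), Q≈1,359.4) = $10,720,448.88
TC(tier 2, Q≈5,660.0) = $10,735,585.14
Minimum at tier 1 (EOQ₁): $10,720,448.88

$10,720,448.88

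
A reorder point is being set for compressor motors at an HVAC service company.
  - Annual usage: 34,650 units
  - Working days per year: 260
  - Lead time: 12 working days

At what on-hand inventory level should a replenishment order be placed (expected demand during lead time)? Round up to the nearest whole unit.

Daily demand d = 34,650 / 260 = 133.269 units/day
Demand during lead time = 133.269 × 12 = 1,599.23
Reorder point = 1,599.23 → round up

1,600 units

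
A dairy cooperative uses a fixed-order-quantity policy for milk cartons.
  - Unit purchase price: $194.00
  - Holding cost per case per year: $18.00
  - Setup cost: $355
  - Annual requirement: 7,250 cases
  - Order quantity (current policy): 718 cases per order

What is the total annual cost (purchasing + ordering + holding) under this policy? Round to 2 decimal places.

$1,416,546.61

Ordering: D/Q × S = 7,250/718 × $355 = $3,584.61
Holding:  Q/2 × H = 718/2 × $18 = $6,462.00
Purchase cost = D·C = 7,250 × 194 = $1,406,500.00
Total = $3,584.61 + $6,462.00 + $1,406,500.00 = $1,416,546.61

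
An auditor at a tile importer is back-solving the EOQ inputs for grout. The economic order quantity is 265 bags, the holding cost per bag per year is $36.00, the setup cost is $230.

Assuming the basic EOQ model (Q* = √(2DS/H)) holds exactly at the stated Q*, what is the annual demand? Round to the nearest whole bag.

5,496 bags per year

From Q* = √(2DS/H) ⇒ Q*² = 2DS/H.
D = Q²H / (2S) = 265² × 36 / (2 × 230) = 5,495.87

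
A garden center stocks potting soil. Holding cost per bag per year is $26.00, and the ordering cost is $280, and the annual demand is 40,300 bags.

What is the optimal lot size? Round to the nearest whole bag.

932 bags

Q* = √(2·D·S / H) = √(2·40,300·280 / 26) = √868,000.0 ≈ 931.67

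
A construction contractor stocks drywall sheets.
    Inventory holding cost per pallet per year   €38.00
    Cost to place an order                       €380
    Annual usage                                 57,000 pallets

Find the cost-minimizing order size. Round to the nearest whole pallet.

1,068 pallets

2DS/H = 2·57,000·380/38 = 1,140,000.00
EOQ = √1,140,000.00 ≈ 1,067.71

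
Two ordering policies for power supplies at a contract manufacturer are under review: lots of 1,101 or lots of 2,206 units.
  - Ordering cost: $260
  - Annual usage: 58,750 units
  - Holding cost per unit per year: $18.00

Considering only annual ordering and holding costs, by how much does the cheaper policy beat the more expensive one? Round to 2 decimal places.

$2,995.55

For each Q, cost = (D/Q)·S + (Q/2)·H.
TC(1,101) = (58,750/1,101)×260 + (1,101/2)×18 = $23,782.75
TC(2,206) = (58,750/2,206)×260 + (2,206/2)×18 = $26,778.30
Lots of 1,101 are cheaper by $2,995.55.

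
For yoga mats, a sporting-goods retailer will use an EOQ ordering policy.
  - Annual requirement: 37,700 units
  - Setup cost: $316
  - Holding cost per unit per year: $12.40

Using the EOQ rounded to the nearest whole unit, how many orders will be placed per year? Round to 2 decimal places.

Q* = √(2·D·S / H) = √(2·37,700·316 / 12.4) = √1,921,483.9 ≈ 1,386.18 → Q = 1,386
N = D/Q = 37,700/1,386 ≈ 27.201 orders/yr

27.20 orders per year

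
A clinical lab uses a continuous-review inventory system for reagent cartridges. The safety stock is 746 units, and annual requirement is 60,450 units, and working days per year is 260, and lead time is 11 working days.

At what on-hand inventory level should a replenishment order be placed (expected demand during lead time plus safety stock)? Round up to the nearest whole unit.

3,304 units

Daily demand d = 60,450 / 260 = 232.500 units/day
Demand during lead time = 232.500 × 11 = 2,557.50
Reorder point = 2,557.50 + 746 = 3,303.50 → round up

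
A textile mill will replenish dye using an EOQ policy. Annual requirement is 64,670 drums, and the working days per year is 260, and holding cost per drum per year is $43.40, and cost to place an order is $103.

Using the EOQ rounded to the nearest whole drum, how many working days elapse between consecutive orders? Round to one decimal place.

Q* = √(2·D·S / H) = √(2·64,670·103 / 43.4) = √306,959.0 ≈ 554.04 → Q = 554 drums
T = Q/D × 260 days = 554/64,670 × 260 = 2.227 days

2.2 days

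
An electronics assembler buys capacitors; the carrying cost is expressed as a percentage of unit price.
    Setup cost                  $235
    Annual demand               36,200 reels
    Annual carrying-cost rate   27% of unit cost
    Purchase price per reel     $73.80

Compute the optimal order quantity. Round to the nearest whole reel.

H = i·C = 0.27 × $73.8 = $19.9260 per reel-year
Optimal lot size Q* = (2 × 36,200 × $235 / $19.926)^½ ≈ 924.05

924 reels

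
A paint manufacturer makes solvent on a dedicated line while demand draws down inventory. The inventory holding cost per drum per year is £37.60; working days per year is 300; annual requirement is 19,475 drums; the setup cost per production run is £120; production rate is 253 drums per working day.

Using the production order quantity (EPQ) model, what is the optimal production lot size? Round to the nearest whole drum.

409 drums

Daily demand d = 19,475/300 = 64.917; p = 253; 1 − d/p = 0.74341
EPQ = √(2DS / (H(1 − d/p)))
    = √(2 × 19,475 × 120 / (37.6 × 0.74341)) ≈ 408.92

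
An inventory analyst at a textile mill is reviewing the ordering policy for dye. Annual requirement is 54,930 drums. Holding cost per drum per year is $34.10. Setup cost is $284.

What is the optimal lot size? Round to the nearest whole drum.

Q* = √(2·D·S / H) = √(2·54,930·284 / 34.1) = √914,963.0 ≈ 956.54

957 drums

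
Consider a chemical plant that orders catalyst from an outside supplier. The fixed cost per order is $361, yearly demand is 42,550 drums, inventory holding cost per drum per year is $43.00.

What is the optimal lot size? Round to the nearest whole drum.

EOQ = √(2DS/H) = √(2 × 42,550 × 361 / 43)
    = √(714,444.19) ≈ 845.25

845 drums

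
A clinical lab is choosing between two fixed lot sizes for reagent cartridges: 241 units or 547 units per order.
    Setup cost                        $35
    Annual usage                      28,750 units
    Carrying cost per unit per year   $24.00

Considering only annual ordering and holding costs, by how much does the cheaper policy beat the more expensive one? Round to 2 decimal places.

$1,336.27

TC(Q) = (D/Q)S + (Q/2)H
TC(241) = (28,750/241)×35 + (241/2)×24 = $7,067.31
TC(547) = (28,750/547)×35 + (547/2)×24 = $8,403.58
Cheaper: Q = 241.  Difference = $1,336.27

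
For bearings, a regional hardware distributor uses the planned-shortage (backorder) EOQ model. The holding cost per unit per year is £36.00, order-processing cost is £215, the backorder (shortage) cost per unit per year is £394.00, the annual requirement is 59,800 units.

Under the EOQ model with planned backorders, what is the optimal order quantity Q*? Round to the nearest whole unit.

883 units

Q* = √(2DS/H) · √((H + b)/b)
   = √(2 × 59,800 × 215 / 36) · √((36 + 394) / 394)
   = 845.150 × 1.0447 ≈ 882.92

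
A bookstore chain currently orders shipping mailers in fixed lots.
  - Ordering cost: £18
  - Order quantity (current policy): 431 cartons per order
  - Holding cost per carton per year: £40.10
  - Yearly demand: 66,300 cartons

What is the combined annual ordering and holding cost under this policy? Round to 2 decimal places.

£11,410.46

Annual ordering cost = (D/Q)·S = (66,300/431) × 18 = £2,768.91
Annual holding cost  = (Q/2)·H = (431/2) × 40.1 = £8,641.55
Total = £2,768.91 + £8,641.55 = £11,410.46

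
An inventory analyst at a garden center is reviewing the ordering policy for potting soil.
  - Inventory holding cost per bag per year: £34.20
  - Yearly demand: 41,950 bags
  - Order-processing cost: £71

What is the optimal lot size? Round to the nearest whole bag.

2DS/H = 2·41,950·71/34.2 = 174,178.36
EOQ = √174,178.36 ≈ 417.35

417 bags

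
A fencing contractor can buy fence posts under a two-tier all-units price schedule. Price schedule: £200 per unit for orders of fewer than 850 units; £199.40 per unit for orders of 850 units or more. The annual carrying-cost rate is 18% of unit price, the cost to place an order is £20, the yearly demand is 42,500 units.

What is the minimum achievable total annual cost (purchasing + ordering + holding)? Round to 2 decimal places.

H₁ = 18%×£200 = £36.0000;  H₂ = 18%×£199.40 = £35.8920
EOQ₁ = √(2×42,500×20/36.0000) = 217.31  (< 850, feasible at tier 1)
EOQ₂ = √(2×42,500×20/35.8920) = 217.63  (< 850 → use Q = 850 at tier-2 price)
TC(tier 1 (EOQ₁), Q≈217.3) = £8,507,823.04
TC(tier 2, Q≈850.0) = £8,490,754.10
Minimum at tier 2: £8,490,754.10

£8,490,754.10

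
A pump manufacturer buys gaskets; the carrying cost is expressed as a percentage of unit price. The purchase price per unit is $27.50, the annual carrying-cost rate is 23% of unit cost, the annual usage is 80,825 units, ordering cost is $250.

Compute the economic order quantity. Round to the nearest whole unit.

Holding cost per unit per year: H = 23% × $27.5 = $6.3250
Optimal lot size Q* = (2 × 80,825 × $250 / $6.325)^½ ≈ 2,527.71

2,528 units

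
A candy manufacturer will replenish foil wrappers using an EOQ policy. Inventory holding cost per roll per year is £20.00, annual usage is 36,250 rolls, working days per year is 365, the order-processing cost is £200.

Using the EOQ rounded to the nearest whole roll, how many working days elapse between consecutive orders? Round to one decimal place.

2DS/H = 2·36,250·200/20 = 725,000.00
EOQ = √725,000.00 ≈ 851.47 → Q = 851 rolls
T = Q/D × 365 days = 851/36,250 × 365 = 8.569 days

8.6 days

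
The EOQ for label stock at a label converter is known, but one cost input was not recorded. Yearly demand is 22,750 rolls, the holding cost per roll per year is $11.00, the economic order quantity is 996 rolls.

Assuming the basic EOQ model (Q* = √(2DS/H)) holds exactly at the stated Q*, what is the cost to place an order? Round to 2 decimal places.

$239.83

EOQ relation: Q² = 2DS/H, so rearrange for the unknown.
S = Q²H / (2D) = 996² × 11 / (2 × 22,750) = 239.8280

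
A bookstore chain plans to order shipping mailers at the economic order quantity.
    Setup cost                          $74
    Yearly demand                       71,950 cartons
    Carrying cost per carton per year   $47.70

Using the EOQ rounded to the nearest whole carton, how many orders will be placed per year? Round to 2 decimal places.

2DS/H = 2·71,950·74/47.7 = 223,241.09
EOQ = √223,241.09 ≈ 472.48 → Q = 472
Orders per year = D/Q = 71,950 / 472 = 152.436

152.44 orders per year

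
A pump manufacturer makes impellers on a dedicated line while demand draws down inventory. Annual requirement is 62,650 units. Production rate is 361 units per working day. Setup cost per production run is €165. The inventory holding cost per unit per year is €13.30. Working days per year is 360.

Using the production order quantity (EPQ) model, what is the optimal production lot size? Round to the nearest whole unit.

Daily demand d = 62,650/360 = 174.028; p = 361; 1 − d/p = 0.51793
EPQ = √(2DS / (H(1 − d/p)))
    = √(2 × 62,650 × 165 / (13.3 × 0.51793)) ≈ 1,732.43

1,732 units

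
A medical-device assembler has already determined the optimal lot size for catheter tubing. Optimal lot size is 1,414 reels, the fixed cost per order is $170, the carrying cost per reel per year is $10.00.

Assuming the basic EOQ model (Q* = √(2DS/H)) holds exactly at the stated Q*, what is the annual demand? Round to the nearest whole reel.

58,806 reels per year

Since Q* = (2DS/H)^½, squaring gives Q*²·H = 2DS.
D = Q²H / (2S) = 1,414² × 10 / (2 × 170) = 58,805.76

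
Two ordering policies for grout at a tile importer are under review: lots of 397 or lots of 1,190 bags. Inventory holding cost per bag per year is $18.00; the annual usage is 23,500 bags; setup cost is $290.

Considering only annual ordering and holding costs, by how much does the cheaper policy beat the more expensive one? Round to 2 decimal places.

For each Q, cost = (D/Q)·S + (Q/2)·H.
TC(397) = (23,500/397)×290 + (397/2)×18 = $20,739.25
TC(1,190) = (23,500/1,190)×290 + (1,190/2)×18 = $16,436.89
Lots of 1,190 are cheaper by $4,302.36.

$4,302.36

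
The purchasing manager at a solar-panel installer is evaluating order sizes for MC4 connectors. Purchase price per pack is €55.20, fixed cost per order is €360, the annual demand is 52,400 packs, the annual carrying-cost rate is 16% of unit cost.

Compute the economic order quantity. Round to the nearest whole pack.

2,067 packs

Holding cost per pack per year: H = 16% × €55.2 = €8.8320
2DS/H = 2·52,400·360/8.832 = 4,271,739.13
EOQ = √4,271,739.13 ≈ 2,066.82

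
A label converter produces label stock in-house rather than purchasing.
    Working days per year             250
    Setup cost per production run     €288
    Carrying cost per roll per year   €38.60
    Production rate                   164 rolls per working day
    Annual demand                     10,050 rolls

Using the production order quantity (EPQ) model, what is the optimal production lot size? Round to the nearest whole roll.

446 rolls

d = 10,050/250 = 40.2000 rolls/day;  effective holding cost H(1 − d/p) = 38.6·(1 − 40.2000/164) = 29.13829
Q* = √(2DS / H_eff) = √(2·10,050·288 / 29.13829) ≈ 445.72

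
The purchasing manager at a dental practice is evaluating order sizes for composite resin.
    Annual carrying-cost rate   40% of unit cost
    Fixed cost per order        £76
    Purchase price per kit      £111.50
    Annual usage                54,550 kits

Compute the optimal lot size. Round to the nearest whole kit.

Carrying cost H = £111.5 × 40% = £44.6000/kit/yr
2DS/H = 2·54,550·76/44.6 = 185,910.31
EOQ = √185,910.31 ≈ 431.17

431 kits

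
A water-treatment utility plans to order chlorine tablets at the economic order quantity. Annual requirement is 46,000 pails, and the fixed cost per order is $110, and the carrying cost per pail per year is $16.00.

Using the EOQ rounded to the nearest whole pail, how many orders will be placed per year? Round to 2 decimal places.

2DS/H = 2·46,000·110/16 = 632,500.00
EOQ = √632,500.00 ≈ 795.30 → Q = 795
N = D/Q = 46,000/795 ≈ 57.862 orders/yr

57.86 orders per year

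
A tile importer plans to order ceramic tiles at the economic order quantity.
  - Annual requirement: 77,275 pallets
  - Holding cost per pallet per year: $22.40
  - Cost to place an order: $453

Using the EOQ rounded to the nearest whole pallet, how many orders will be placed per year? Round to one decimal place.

43.7 orders per year

Q* = √(2·D·S / H) = √(2·77,275·453 / 22.4) = √3,125,497.8 ≈ 1,767.91 → Q = 1,768
N = D/Q = 77,275/1,768 ≈ 43.708 orders/yr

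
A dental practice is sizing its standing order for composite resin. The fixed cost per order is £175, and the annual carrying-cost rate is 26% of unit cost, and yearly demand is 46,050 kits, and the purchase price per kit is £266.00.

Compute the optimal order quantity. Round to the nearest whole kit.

Holding cost per kit per year: H = 26% × £266 = £69.1600
Q* = √(2·D·S / H) = √(2·46,050·175 / 69.16) = √233,046.6 ≈ 482.75

483 kits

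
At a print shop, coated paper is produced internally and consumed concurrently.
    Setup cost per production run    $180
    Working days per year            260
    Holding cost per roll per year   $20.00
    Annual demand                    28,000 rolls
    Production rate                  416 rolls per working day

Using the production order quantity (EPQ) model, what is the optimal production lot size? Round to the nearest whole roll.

d = 28,000/260 = 107.6923 rolls/day;  effective holding cost H(1 − d/p) = 20·(1 − 107.6923/416) = 14.82249
Q* = √(2DS / H_eff) = √(2·28,000·180 / 14.82249) ≈ 824.65

825 rolls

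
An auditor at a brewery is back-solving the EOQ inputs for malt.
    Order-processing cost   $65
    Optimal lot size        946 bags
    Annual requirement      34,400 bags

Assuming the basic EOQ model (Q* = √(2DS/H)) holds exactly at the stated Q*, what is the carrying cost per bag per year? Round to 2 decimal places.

$5.00

Since Q* = (2DS/H)^½, squaring gives Q*²·H = 2DS.
H = 2DS / Q² = 2 × 34,400 × 65 / 946² = 4.9971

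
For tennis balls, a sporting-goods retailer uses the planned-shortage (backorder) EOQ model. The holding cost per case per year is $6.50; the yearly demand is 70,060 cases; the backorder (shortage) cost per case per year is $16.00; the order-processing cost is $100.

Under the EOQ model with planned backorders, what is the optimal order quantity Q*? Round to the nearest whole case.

Q* = √(2DS/H) · √((H + b)/b)
   = √(2 × 70,060 × 100 / 6.5) · √((6.5 + 16) / 16)
   = 1,468.228 × 1.1859 ≈ 1,741.10

1,741 cases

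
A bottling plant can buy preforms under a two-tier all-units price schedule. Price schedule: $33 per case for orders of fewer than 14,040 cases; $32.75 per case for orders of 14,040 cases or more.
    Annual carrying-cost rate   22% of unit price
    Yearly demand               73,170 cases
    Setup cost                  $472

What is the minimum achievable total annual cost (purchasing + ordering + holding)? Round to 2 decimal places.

$2,437,003.44

H₁ = 22%×$33 = $7.2600;  H₂ = 22%×$32.75 = $7.2050
EOQ₁ = √(2×73,170×472/7.2600) = 3,084.50  (< 14,040, feasible at tier 1)
EOQ₂ = √(2×73,170×472/7.2050) = 3,096.25  (< 14,040 → use Q = 14,040 at tier-2 price)
TC(tier 1 (EOQ₁), Q≈3,084.5) = $2,437,003.44
TC(tier 2, Q≈14,040.0) = $2,449,356.45
Minimum at tier 1 (EOQ₁): $2,437,003.44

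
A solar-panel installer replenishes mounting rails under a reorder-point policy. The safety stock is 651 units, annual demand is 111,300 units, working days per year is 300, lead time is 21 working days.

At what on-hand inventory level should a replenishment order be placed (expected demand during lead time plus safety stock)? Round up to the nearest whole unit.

8,442 units

Daily demand d = 111,300 / 300 = 371.000 units/day
Demand during lead time = 371.000 × 21 = 7,791.00
Reorder point = 7,791.00 + 651 = 8,442.00 → round up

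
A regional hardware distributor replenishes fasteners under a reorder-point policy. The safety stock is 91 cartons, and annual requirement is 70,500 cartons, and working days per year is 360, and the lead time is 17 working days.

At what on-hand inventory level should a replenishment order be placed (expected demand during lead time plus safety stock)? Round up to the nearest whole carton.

Daily demand d = 70,500 / 360 = 195.833 cartons/day
Demand during lead time = 195.833 × 17 = 3,329.17
Reorder point = 3,329.17 + 91 = 3,420.17 → round up

3,421 cartons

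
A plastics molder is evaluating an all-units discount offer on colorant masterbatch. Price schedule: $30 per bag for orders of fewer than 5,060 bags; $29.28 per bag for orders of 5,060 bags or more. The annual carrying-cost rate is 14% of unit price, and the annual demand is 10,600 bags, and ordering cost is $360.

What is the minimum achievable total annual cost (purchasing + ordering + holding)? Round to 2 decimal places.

$321,493.13

H₁ = 14%×$30 = $4.2000;  H₂ = 14%×$29.28 = $4.0992
EOQ₁ = √(2×10,600×360/4.2000) = 1,348.01  (< 5,060, feasible at tier 1)
EOQ₂ = √(2×10,600×360/4.0992) = 1,364.49  (< 5,060 → use Q = 5,060 at tier-2 price)
TC(tier 1 (EOQ₁), Q≈1,348.0) = $323,661.66
TC(tier 2, Q≈5,060.0) = $321,493.13
Minimum at tier 2: $321,493.13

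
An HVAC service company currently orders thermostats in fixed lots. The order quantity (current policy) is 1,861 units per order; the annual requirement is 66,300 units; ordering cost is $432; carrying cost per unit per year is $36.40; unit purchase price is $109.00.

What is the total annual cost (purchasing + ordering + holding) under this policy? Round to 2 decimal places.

$7,275,960.64

Annual ordering cost = (D/Q)·S = (66,300/1,861) × 432 = $15,390.44
Annual holding cost  = (Q/2)·H = (1,861/2) × 36.4 = $33,870.20
Purchase cost = D·C = 66,300 × 109 = $7,226,700.00
Total = $15,390.44 + $33,870.20 + $7,226,700.00 = $7,275,960.64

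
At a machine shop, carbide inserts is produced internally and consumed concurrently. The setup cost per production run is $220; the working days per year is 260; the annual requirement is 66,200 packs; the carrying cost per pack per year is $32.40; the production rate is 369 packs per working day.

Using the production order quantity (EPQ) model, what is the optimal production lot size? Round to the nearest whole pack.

d = 66,200/260 = 254.6154 packs/day;  effective holding cost H(1 − d/p) = 32.4·(1 − 254.6154/369) = 10.04353
Q* = √(2DS / H_eff) = √(2·66,200·220 / 10.04353) ≈ 1,702.99

1,703 packs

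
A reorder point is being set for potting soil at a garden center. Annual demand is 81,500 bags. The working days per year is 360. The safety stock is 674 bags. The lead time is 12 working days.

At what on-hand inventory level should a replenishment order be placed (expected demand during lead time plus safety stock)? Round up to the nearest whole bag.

3,391 bags

Daily demand d = 81,500 / 360 = 226.389 bags/day
Demand during lead time = 226.389 × 12 = 2,716.67
Reorder point = 2,716.67 + 674 = 3,390.67 → round up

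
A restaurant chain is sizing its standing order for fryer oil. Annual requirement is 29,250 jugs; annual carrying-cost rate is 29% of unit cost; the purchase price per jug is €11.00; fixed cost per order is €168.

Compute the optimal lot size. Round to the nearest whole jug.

Holding cost per jug per year: H = 29% × €11 = €3.1900
Q* = √(2·D·S / H) = √(2·29,250·168 / 3.19) = √3,080,877.7 ≈ 1,755.24

1,755 jugs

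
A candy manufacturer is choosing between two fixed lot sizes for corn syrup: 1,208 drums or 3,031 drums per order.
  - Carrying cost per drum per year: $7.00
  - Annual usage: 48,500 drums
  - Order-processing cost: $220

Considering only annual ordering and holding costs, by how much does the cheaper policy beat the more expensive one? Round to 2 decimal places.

Annual cost at Q: ordering D·S/Q plus holding Q·H/2.
TC(1,208) = (48,500/1,208)×220 + (1,208/2)×7 = $13,060.78
TC(3,031) = (48,500/3,031)×220 + (3,031/2)×7 = $14,128.79
|ΔTC| = |$13,060.78 − $14,128.79| = $1,068.01

$1,068.01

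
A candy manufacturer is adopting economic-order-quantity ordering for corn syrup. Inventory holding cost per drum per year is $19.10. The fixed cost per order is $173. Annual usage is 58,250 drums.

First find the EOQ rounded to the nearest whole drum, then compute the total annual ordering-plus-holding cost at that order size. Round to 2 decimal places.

$19,620.17

Optimal lot size Q* = (2 × 58,250 × $173 / $19.1)^½ ≈ 1,027.23 → Q = 1,027 drums
Orders/yr = 58,250/1,027 = 56.719; ordering cost = 56.719 × $173 = $9,812.32
Average inventory = 1,027/2 = 513.5; holding cost = 513.5 × $19.1 = $9,807.85
Total = $9,812.32 + $9,807.85 = $19,620.17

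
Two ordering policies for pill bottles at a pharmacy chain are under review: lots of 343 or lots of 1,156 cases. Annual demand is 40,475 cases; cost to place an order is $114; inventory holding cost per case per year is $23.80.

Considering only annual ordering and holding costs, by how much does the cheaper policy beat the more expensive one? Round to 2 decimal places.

TC(Q) = (D/Q)S + (Q/2)H
TC(343) = (40,475/343)×114 + (343/2)×23.8 = $17,534.03
TC(1,156) = (40,475/1,156)×114 + (1,156/2)×23.8 = $17,747.88
|ΔTC| = |$17,534.03 − $17,747.88| = $213.85

$213.85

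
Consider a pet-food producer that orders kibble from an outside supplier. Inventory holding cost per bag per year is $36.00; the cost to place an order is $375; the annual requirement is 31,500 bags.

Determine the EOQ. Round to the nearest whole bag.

810 bags

Optimal lot size Q* = (2 × 31,500 × $375 / $36)^½ ≈ 810.09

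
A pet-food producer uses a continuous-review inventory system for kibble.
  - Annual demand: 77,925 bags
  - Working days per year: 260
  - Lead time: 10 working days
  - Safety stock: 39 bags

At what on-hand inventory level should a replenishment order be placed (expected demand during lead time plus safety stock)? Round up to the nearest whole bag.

Daily demand d = 77,925 / 260 = 299.712 bags/day
Demand during lead time = 299.712 × 10 = 2,997.12
Reorder point = 2,997.12 + 39 = 3,036.12 → round up

3,037 bags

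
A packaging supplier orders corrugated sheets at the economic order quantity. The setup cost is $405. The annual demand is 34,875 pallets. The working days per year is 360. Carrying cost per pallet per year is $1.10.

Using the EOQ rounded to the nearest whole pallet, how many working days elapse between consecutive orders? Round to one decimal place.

EOQ = √(2DS/H) = √(2 × 34,875 × 405 / 1.1)
    = √(25,680,681.82) ≈ 5,067.61 → Q = 5,068 pallets
T = Q/D × 360 days = 5,068/34,875 × 360 = 52.315 days

52.3 days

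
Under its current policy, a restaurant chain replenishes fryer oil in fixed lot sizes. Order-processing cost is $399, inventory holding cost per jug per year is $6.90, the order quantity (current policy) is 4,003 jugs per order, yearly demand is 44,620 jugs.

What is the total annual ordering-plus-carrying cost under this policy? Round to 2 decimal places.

Ordering: D/Q × S = 44,620/4,003 × $399 = $4,447.51
Holding:  Q/2 × H = 4,003/2 × $6.9 = $13,810.35
Total = $4,447.51 + $13,810.35 = $18,257.86

$18,257.86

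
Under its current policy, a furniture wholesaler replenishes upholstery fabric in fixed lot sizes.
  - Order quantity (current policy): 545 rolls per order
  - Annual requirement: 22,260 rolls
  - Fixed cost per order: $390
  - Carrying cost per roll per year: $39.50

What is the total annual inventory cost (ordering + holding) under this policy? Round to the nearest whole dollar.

Orders/yr = 22,260/545 = 40.844; ordering cost = 40.844 × $390 = $15,929.17
Average inventory = 545/2 = 272.5; holding cost = 272.5 × $39.5 = $10,763.75
Total = $15,929.17 + $10,763.75 = $26,692.92

$26,693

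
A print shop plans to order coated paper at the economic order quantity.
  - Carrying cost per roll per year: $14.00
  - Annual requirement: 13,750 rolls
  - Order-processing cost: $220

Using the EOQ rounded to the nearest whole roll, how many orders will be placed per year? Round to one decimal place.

EOQ = √(2DS/H) = √(2 × 13,750 × 220 / 14)
    = √(432,142.86) ≈ 657.38 → Q = 657
Orders per year = D/Q = 13,750 / 657 = 20.928

20.9 orders per year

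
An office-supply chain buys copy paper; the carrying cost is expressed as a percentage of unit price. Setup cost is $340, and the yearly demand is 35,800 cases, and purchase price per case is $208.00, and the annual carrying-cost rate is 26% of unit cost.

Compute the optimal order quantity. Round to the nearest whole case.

Carrying cost H = $208 × 26% = $54.0800/case/yr
2DS/H = 2·35,800·340/54.08 = 450,147.93
EOQ = √450,147.93 ≈ 670.93

671 cases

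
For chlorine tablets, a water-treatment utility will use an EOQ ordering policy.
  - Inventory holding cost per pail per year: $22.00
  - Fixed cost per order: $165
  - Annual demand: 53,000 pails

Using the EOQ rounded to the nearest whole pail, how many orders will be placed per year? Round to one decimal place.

Q* = √(2·D·S / H) = √(2·53,000·165 / 22) = √795,000.0 ≈ 891.63 → Q = 892
N = D/Q = 53,000/892 ≈ 59.417 orders/yr

59.4 orders per year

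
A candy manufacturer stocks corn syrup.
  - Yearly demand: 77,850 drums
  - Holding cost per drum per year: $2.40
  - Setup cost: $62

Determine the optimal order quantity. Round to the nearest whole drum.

EOQ = √(2DS/H) = √(2 × 77,850 × 62 / 2.4)
    = √(4,022,250.00) ≈ 2,005.55

2,006 drums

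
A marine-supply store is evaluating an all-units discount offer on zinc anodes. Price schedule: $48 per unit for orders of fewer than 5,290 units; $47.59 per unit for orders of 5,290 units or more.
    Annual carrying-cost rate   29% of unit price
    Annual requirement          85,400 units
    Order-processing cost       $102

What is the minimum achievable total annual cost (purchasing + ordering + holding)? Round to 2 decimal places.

$4,102,336.56

H₁ = 29%×$48 = $13.9200;  H₂ = 29%×$47.59 = $13.8011
EOQ₁ = √(2×85,400×102/13.9200) = 1,118.73  (< 5,290, feasible at tier 1)
EOQ₂ = √(2×85,400×102/13.8011) = 1,123.54  (< 5,290 → use Q = 5,290 at tier-2 price)
TC(tier 1 (EOQ₁), Q≈1,118.7) = $4,114,772.69
TC(tier 2, Q≈5,290.0) = $4,102,336.56
Minimum at tier 2: $4,102,336.56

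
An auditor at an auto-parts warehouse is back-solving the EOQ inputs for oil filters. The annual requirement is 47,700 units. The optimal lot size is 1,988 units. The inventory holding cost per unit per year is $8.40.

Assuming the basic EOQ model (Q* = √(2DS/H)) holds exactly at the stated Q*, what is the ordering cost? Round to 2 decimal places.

From Q* = √(2DS/H) ⇒ Q*² = 2DS/H.
S = Q²H / (2D) = 1,988² × 8.4 / (2 × 47,700) = 347.9875

$347.99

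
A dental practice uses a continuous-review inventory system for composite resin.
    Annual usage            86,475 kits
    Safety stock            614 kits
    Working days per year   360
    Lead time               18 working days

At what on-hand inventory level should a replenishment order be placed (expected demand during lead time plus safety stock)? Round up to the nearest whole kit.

Daily demand d = 86,475 / 360 = 240.208 kits/day
Demand during lead time = 240.208 × 18 = 4,323.75
Reorder point = 4,323.75 + 614 = 4,937.75 → round up

4,938 kits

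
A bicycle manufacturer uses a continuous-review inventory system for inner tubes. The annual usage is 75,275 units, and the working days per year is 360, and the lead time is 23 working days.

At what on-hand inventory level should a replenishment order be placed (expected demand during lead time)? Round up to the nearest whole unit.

Daily demand d = 75,275 / 360 = 209.097 units/day
Demand during lead time = 209.097 × 23 = 4,809.24
Reorder point = 4,809.24 → round up

4,810 units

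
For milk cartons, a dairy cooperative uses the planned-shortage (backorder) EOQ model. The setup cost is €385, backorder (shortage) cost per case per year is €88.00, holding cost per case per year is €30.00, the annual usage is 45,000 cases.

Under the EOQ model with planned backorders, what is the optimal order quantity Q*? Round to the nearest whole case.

Basic EOQ = √(2·45,000·385/30) = 1,074.709
Backorder adjustment √((H+b)/b) = √((30+88)/88) = 1.1580
Q* = 1,074.709 × 1.1580 ≈ 1,244.49

1,244 cases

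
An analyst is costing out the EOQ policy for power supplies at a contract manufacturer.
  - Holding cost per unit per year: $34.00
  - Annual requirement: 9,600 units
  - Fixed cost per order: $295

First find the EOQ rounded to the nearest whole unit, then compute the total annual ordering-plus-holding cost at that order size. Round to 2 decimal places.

2DS/H = 2·9,600·295/34 = 166,588.24
EOQ = √166,588.24 ≈ 408.15 → Q = 408 units
Ordering: D/Q × S = 9,600/408 × $295 = $6,941.18
Holding:  Q/2 × H = 408/2 × $34 = $6,936.00
Total = $6,941.18 + $6,936.00 = $13,877.18

$13,877.18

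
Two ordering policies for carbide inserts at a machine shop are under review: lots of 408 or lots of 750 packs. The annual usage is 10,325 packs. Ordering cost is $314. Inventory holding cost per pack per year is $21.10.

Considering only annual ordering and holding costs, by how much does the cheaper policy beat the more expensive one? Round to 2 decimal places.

For each Q, cost = (D/Q)·S + (Q/2)·H.
TC(408) = (10,325/408)×314 + (408/2)×21.1 = $12,250.60
TC(750) = (10,325/750)×314 + (750/2)×21.1 = $12,235.23
Cheaper: Q = 750.  Difference = $15.37

$15.37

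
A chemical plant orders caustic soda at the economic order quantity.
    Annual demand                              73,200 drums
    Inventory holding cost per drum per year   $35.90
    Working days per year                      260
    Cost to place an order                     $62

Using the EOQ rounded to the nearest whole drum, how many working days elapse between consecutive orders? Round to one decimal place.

1.8 days

2DS/H = 2·73,200·62/35.9 = 252,835.65
EOQ = √252,835.65 ≈ 502.83 → Q = 503 drums
T = Q/D × 260 days = 503/73,200 × 260 = 1.787 days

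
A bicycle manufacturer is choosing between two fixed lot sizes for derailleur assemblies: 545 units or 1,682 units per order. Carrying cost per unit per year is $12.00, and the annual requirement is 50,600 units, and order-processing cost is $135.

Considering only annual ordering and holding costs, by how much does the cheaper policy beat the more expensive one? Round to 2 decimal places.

For each Q, cost = (D/Q)·S + (Q/2)·H.
TC(545) = (50,600/545)×135 + (545/2)×12 = $15,803.94
TC(1,682) = (50,600/1,682)×135 + (1,682/2)×12 = $14,153.24
Lots of 1,682 are cheaper by $1,650.71.

$1,650.71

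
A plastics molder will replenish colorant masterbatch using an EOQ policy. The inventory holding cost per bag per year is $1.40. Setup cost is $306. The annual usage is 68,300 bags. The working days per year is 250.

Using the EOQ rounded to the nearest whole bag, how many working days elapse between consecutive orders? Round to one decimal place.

20.0 days

Q* = √(2·D·S / H) = √(2·68,300·306 / 1.4) = √29,856,857.1 ≈ 5,464.14 → Q = 5,464 bags
Cycle time = (working days × Q)/D = (250 × 5,464) / 68,300 = 20.000 days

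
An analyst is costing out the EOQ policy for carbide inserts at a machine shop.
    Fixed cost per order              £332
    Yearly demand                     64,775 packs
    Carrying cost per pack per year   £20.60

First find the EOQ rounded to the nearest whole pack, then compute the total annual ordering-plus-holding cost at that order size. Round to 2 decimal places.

£29,766.06

Q* = √(2·D·S / H) = √(2·64,775·332 / 20.6) = √2,087,893.2 ≈ 1,444.95 → Q = 1,445 packs
Ordering: D/Q × S = 64,775/1,445 × £332 = £14,882.56
Holding:  Q/2 × H = 1,445/2 × £20.6 = £14,883.50
Total = £14,882.56 + £14,883.50 = £29,766.06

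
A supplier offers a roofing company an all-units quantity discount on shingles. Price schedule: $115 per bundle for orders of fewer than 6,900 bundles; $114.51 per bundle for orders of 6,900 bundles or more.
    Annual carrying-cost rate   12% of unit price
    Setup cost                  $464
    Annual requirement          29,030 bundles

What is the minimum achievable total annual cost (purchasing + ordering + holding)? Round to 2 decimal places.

$3,357,731.33

H₁ = 12%×$115 = $13.8000;  H₂ = 12%×$114.51 = $13.7412
EOQ₁ = √(2×29,030×464/13.8000) = 1,397.20  (< 6,900, feasible at tier 1)
EOQ₂ = √(2×29,030×464/13.7412) = 1,400.18  (< 6,900 → use Q = 6,900 at tier-2 price)
TC(tier 1 (EOQ₁), Q≈1,397.2) = $3,357,731.33
TC(tier 2, Q≈6,900.0) = $3,373,584.60
Minimum at tier 1 (EOQ₁): $3,357,731.33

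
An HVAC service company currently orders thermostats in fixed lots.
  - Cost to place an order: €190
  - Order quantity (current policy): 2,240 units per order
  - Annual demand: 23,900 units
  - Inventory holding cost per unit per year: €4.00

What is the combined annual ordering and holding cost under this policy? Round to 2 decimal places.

€6,507.23

Orders/yr = 23,900/2,240 = 10.670; ordering cost = 10.670 × €190 = €2,027.23
Average inventory = 2,240/2 = 1120; holding cost = 1120 × €4 = €4,480.00
Total = €2,027.23 + €4,480.00 = €6,507.23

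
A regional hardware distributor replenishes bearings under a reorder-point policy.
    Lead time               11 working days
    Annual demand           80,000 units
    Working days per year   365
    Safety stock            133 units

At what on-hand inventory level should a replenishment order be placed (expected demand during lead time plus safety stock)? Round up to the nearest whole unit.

2,544 units

Daily demand d = 80,000 / 365 = 219.178 units/day
Demand during lead time = 219.178 × 11 = 2,410.96
Reorder point = 2,410.96 + 133 = 2,543.96 → round up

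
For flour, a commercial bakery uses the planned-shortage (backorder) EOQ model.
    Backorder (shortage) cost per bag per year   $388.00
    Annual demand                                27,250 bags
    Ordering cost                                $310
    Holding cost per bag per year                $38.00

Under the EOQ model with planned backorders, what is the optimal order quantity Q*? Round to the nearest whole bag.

Q* = √(2DS/H) · √((H + b)/b)
   = √(2 × 27,250 × 310 / 38) · √((38 + 388) / 388)
   = 666.787 × 1.0478 ≈ 698.68

699 bags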